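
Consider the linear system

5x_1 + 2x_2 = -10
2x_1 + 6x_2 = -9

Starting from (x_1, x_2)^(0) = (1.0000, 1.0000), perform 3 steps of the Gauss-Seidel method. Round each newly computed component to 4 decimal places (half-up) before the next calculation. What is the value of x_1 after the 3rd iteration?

Iteration 1:
  x_1 = (-10 - (2)·1.0000) / (5) = -2.4000
  x_2 = (-9 - (2)·-2.4000) / (6) = -0.7000
Iteration 2:
  x_1 = (-10 - (2)·-0.7000) / (5) = -1.7200
  x_2 = (-9 - (2)·-1.7200) / (6) = -0.9267
Iteration 3:
  x_1 = (-10 - (2)·-0.9267) / (5) = -1.6293
  x_2 = (-9 - (2)·-1.6293) / (6) = -0.9569

-1.6293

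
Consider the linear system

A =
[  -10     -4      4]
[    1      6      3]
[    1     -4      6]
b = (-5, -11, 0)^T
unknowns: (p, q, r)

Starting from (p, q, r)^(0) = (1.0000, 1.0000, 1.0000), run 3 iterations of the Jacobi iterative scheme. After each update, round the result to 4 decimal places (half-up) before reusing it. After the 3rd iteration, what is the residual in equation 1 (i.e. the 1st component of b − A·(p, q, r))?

3.6114

Iteration 1:
  p = (-5 - (-4)·1.0000 - (4)·1.0000) / (-10) = 0.5000
  q = (-11 - (1)·1.0000 - (3)·1.0000) / (6) = -2.5000
  r = (0 - (1)·1.0000 - (-4)·1.0000) / (6) = 0.5000
Iteration 2:
  p = (-5 - (-4)·-2.5000 - (4)·0.5000) / (-10) = 1.7000
  q = (-11 - (1)·0.5000 - (3)·0.5000) / (6) = -2.1667
  r = (0 - (1)·0.5000 - (-4)·-2.5000) / (6) = -1.7500
Iteration 3:
  p = (-5 - (-4)·-2.1667 - (4)·-1.7500) / (-10) = 0.6667
  q = (-11 - (1)·1.7000 - (3)·-1.7500) / (6) = -1.2417
  r = (0 - (1)·1.7000 - (-4)·-2.1667) / (6) = -1.7278
Residual b − A·x = (3.6114, 0.9669, 4.7333)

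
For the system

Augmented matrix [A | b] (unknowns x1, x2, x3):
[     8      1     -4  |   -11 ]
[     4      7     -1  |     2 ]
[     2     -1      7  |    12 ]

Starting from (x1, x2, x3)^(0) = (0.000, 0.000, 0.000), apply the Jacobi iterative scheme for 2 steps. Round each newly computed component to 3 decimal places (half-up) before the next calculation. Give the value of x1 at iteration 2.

-0.554

Iteration 1:
  x1 = (-11 - (1)·0.000 - (-4)·0.000) / (8) = -1.375
  x2 = (2 - (4)·0.000 - (-1)·0.000) / (7) = 0.286
  x3 = (12 - (2)·0.000 - (-1)·0.000) / (7) = 1.714
Iteration 2:
  x1 = (-11 - (1)·0.286 - (-4)·1.714) / (8) = -0.554
  x2 = (2 - (4)·-1.375 - (-1)·1.714) / (7) = 1.316
  x3 = (12 - (2)·-1.375 - (-1)·0.286) / (7) = 2.148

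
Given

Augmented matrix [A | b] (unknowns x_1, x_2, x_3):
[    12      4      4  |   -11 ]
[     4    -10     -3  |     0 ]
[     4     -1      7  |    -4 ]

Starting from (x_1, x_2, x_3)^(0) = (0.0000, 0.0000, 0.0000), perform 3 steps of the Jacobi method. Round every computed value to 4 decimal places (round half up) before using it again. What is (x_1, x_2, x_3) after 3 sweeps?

Iteration 1:
  x_1 = (-11 - (4)·0.0000 - (4)·0.0000) / (12) = -0.9167
  x_2 = (0 - (4)·0.0000 - (-3)·0.0000) / (-10) = 0.0000
  x_3 = (-4 - (4)·0.0000 - (-1)·0.0000) / (7) = -0.5714
Iteration 2:
  x_1 = (-11 - (4)·0.0000 - (4)·-0.5714) / (12) = -0.7262
  x_2 = (0 - (4)·-0.9167 - (-3)·-0.5714) / (-10) = -0.1953
  x_3 = (-4 - (4)·-0.9167 - (-1)·0.0000) / (7) = -0.0476
Iteration 3:
  x_1 = (-11 - (4)·-0.1953 - (4)·-0.0476) / (12) = -0.8357
  x_2 = (0 - (4)·-0.7262 - (-3)·-0.0476) / (-10) = -0.2762
  x_3 = (-4 - (4)·-0.7262 - (-1)·-0.1953) / (7) = -0.1844

(-0.8357, -0.2762, -0.1844)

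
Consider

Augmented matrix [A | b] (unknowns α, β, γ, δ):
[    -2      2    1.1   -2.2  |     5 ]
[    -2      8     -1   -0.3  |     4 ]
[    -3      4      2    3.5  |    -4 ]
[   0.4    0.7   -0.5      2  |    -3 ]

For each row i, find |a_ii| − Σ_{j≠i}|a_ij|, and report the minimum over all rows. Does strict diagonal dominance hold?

-8.5

row 1: |-2| − (2+1.1+2.2) = -3.3
row 2: |8| − (2+1+0.3) = 4.7
row 3: |2| − (3+4+3.5) = -8.5
row 4: |2| − (0.4+0.7+0.5) = 0.4
minimum over rows = -8.5 → not strictly diagonally dominant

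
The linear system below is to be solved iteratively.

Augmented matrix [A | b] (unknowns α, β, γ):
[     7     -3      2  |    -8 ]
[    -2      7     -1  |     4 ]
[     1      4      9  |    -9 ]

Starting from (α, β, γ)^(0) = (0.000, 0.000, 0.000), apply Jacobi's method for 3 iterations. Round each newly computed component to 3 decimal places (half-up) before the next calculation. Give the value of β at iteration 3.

0.236

Iteration 1:
  α = (-8 - (-3)·0.000 - (2)·0.000) / (7) = -1.143
  β = (4 - (-2)·0.000 - (-1)·0.000) / (7) = 0.571
  γ = (-9 - (1)·0.000 - (4)·0.000) / (9) = -1.000
Iteration 2:
  α = (-8 - (-3)·0.571 - (2)·-1.000) / (7) = -0.612
  β = (4 - (-2)·-1.143 - (-1)·-1.000) / (7) = 0.102
  γ = (-9 - (1)·-1.143 - (4)·0.571) / (9) = -1.127
Iteration 3:
  α = (-8 - (-3)·0.102 - (2)·-1.127) / (7) = -0.777
  β = (4 - (-2)·-0.612 - (-1)·-1.127) / (7) = 0.236
  γ = (-9 - (1)·-0.612 - (4)·0.102) / (9) = -0.977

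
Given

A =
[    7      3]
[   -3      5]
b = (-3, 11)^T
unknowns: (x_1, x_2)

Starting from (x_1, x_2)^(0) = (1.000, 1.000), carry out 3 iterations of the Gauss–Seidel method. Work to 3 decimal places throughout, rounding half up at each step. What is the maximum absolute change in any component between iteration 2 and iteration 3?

0.076

Iteration 1:
  x_1 = (-3 - (3)·1.000) / (7) = -0.857
  x_2 = (11 - (-3)·-0.857) / (5) = 1.686
Iteration 2:
  x_1 = (-3 - (3)·1.686) / (7) = -1.151
  x_2 = (11 - (-3)·-1.151) / (5) = 1.509
Iteration 3:
  x_1 = (-3 - (3)·1.509) / (7) = -1.075
  x_2 = (11 - (-3)·-1.075) / (5) = 1.555
Change: (0.076, 0.046) → max |·| = 0.076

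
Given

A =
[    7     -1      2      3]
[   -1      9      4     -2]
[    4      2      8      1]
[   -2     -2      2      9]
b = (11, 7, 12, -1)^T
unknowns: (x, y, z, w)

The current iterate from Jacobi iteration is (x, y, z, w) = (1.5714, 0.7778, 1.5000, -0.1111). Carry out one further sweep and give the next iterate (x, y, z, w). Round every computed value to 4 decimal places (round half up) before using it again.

One sweep:
  x = (11 - (-1)·0.7778 - (2)·1.5000 - (3)·-0.1111) / (7) = 1.3016
  y = (7 - (-1)·1.5714 - (4)·1.5000 - (-2)·-0.1111) / (9) = 0.2610
  z = (12 - (4)·1.5714 - (2)·0.7778 - (1)·-0.1111) / (8) = 0.5337
  w = (-1 - (-2)·1.5714 - (-2)·0.7778 - (2)·1.5000) / (9) = 0.0776

(1.3016, 0.2610, 0.5337, 0.0776)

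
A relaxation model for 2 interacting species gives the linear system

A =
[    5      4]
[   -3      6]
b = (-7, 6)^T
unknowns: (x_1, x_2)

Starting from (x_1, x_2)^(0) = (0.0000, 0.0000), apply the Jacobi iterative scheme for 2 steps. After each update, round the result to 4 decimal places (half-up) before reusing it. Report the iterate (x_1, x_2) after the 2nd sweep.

(-2.2000, 0.3000)

Iteration 1:
  x_1 = (-7 - (4)·0.0000) / (5) = -1.4000
  x_2 = (6 - (-3)·0.0000) / (6) = 1.0000
Iteration 2:
  x_1 = (-7 - (4)·1.0000) / (5) = -2.2000
  x_2 = (6 - (-3)·-1.4000) / (6) = 0.3000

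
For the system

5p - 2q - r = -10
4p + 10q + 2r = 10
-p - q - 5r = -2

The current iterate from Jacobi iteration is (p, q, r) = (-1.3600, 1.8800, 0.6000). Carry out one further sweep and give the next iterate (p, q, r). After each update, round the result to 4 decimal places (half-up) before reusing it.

One sweep:
  p = (-10 - (-2)·1.8800 - (-1)·0.6000) / (5) = -1.1280
  q = (10 - (4)·-1.3600 - (2)·0.6000) / (10) = 1.4240
  r = (-2 - (-1)·-1.3600 - (-1)·1.8800) / (-5) = 0.2960

(-1.1280, 1.4240, 0.2960)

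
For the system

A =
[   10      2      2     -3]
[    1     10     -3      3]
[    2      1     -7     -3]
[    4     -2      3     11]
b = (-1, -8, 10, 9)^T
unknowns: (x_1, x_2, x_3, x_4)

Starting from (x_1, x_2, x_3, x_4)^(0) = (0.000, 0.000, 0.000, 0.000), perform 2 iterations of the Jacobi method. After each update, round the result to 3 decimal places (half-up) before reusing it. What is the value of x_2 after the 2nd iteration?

Iteration 1:
  x_1 = (-1 - (2)·0.000 - (2)·0.000 - (-3)·0.000) / (10) = -0.100
  x_2 = (-8 - (1)·0.000 - (-3)·0.000 - (3)·0.000) / (10) = -0.800
  x_3 = (10 - (2)·0.000 - (1)·0.000 - (-3)·0.000) / (-7) = -1.429
  x_4 = (9 - (4)·0.000 - (-2)·0.000 - (3)·0.000) / (11) = 0.818
Iteration 2:
  x_1 = (-1 - (2)·-0.800 - (2)·-1.429 - (-3)·0.818) / (10) = 0.591
  x_2 = (-8 - (1)·-0.100 - (-3)·-1.429 - (3)·0.818) / (10) = -1.464
  x_3 = (10 - (2)·-0.100 - (1)·-0.800 - (-3)·0.818) / (-7) = -1.922
  x_4 = (9 - (4)·-0.100 - (-2)·-0.800 - (3)·-1.429) / (11) = 1.099

-1.464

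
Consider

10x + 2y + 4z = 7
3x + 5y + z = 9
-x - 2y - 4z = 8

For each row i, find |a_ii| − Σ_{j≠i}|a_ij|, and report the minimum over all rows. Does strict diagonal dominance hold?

row 1: |10| − (2+4) = 4
row 2: |5| − (3+1) = 1
row 3: |-4| − (1+2) = 1
minimum over rows = 1 → strictly diagonally dominant (convergence guaranteed)

1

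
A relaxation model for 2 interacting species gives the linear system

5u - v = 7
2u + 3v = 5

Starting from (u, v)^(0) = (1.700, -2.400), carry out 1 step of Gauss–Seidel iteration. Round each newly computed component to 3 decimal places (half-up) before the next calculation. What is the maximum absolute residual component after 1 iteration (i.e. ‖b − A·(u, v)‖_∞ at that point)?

Iteration 1:
  u = (7 - (-1)·-2.400) / (5) = 0.920
  v = (5 - (2)·0.920) / (3) = 1.053
Residual b − A·x = (3.453, 0.001); ∞-norm = 3.453

3.453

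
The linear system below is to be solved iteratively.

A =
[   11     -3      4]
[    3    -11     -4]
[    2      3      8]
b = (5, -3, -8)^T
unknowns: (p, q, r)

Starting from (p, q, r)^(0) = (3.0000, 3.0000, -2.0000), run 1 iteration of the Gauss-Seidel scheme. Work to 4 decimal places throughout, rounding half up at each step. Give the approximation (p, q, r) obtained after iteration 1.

(2.0000, 1.5455, -2.0796)

Iteration 1:
  p = (5 - (-3)·3.0000 - (4)·-2.0000) / (11) = 2.0000
  q = (-3 - (3)·2.0000 - (-4)·-2.0000) / (-11) = 1.5455
  r = (-8 - (2)·2.0000 - (3)·1.5455) / (8) = -2.0796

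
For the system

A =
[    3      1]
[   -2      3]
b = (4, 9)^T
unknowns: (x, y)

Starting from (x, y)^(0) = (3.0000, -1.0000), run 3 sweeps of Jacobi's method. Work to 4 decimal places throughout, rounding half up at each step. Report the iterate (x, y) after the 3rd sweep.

(-0.0370, 2.7778)

Iteration 1:
  x = (4 - (1)·-1.0000) / (3) = 1.6667
  y = (9 - (-2)·3.0000) / (3) = 5.0000
Iteration 2:
  x = (4 - (1)·5.0000) / (3) = -0.3333
  y = (9 - (-2)·1.6667) / (3) = 4.1111
Iteration 3:
  x = (4 - (1)·4.1111) / (3) = -0.0370
  y = (9 - (-2)·-0.3333) / (3) = 2.7778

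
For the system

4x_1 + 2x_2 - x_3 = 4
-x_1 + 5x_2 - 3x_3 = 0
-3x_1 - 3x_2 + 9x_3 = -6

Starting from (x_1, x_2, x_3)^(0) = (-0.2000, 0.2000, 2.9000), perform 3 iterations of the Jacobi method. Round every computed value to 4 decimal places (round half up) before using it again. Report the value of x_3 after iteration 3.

-0.6972

Iteration 1:
  x_1 = (4 - (2)·0.2000 - (-1)·2.9000) / (4) = 1.6250
  x_2 = (0 - (-1)·-0.2000 - (-3)·2.9000) / (5) = 1.7000
  x_3 = (-6 - (-3)·-0.2000 - (-3)·0.2000) / (9) = -0.6667
Iteration 2:
  x_1 = (4 - (2)·1.7000 - (-1)·-0.6667) / (4) = -0.0167
  x_2 = (0 - (-1)·1.6250 - (-3)·-0.6667) / (5) = -0.0750
  x_3 = (-6 - (-3)·1.6250 - (-3)·1.7000) / (9) = 0.4417
Iteration 3:
  x_1 = (4 - (2)·-0.0750 - (-1)·0.4417) / (4) = 1.1479
  x_2 = (0 - (-1)·-0.0167 - (-3)·0.4417) / (5) = 0.2617
  x_3 = (-6 - (-3)·-0.0167 - (-3)·-0.0750) / (9) = -0.6972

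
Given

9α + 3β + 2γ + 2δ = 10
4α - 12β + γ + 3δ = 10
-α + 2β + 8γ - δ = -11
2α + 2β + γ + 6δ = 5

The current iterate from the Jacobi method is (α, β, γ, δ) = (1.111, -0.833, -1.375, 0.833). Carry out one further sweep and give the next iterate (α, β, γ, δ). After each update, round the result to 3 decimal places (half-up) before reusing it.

One sweep:
  α = (10 - (3)·-0.833 - (2)·-1.375 - (2)·0.833) / (9) = 1.509
  β = (10 - (4)·1.111 - (1)·-1.375 - (3)·0.833) / (-12) = -0.369
  γ = (-11 - (-1)·1.111 - (2)·-0.833 - (-1)·0.833) / (8) = -0.924
  δ = (5 - (2)·1.111 - (2)·-0.833 - (1)·-1.375) / (6) = 0.970

(1.509, -0.369, -0.924, 0.970)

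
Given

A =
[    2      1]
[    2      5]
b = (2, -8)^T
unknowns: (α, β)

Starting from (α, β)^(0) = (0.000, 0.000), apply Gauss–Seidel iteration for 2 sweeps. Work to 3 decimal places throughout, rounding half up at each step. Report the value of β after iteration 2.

-2.400

Iteration 1:
  α = (2 - (1)·0.000) / (2) = 1.000
  β = (-8 - (2)·1.000) / (5) = -2.000
Iteration 2:
  α = (2 - (1)·-2.000) / (2) = 2.000
  β = (-8 - (2)·2.000) / (5) = -2.400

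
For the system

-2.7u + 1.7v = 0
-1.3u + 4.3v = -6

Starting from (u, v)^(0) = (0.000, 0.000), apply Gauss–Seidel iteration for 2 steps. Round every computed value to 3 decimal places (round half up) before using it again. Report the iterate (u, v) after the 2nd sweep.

(-0.878, -1.661)

Iteration 1:
  u = (0 - (1.7)·0.000) / (-2.7) = 0.000
  v = (-6 - (-1.3)·0.000) / (4.3) = -1.395
Iteration 2:
  u = (0 - (1.7)·-1.395) / (-2.7) = -0.878
  v = (-6 - (-1.3)·-0.878) / (4.3) = -1.661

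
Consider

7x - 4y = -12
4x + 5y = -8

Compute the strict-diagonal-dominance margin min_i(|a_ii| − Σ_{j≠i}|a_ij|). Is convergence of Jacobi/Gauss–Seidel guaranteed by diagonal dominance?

1

row 1: |7| − (4) = 3
row 2: |5| − (4) = 1
minimum over rows = 1 → strictly diagonally dominant (convergence guaranteed)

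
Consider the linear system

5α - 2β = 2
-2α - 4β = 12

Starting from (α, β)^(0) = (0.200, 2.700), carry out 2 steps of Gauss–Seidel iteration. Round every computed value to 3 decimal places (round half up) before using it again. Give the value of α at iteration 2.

-1.096

Iteration 1:
  α = (2 - (-2)·2.700) / (5) = 1.480
  β = (12 - (-2)·1.480) / (-4) = -3.740
Iteration 2:
  α = (2 - (-2)·-3.740) / (5) = -1.096
  β = (12 - (-2)·-1.096) / (-4) = -2.452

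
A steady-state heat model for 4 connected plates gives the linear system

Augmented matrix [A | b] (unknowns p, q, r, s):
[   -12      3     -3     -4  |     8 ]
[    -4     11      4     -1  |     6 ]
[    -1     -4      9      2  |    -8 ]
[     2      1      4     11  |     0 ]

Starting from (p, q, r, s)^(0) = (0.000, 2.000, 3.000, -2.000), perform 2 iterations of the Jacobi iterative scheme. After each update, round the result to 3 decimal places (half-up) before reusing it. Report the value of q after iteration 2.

Iteration 1:
  p = (8 - (3)·2.000 - (-3)·3.000 - (-4)·-2.000) / (-12) = -0.250
  q = (6 - (-4)·0.000 - (4)·3.000 - (-1)·-2.000) / (11) = -0.727
  r = (-8 - (-1)·0.000 - (-4)·2.000 - (2)·-2.000) / (9) = 0.444
  s = (0 - (2)·0.000 - (1)·2.000 - (4)·3.000) / (11) = -1.273
Iteration 2:
  p = (8 - (3)·-0.727 - (-3)·0.444 - (-4)·-1.273) / (-12) = -0.535
  q = (6 - (-4)·-0.250 - (4)·0.444 - (-1)·-1.273) / (11) = 0.177
  r = (-8 - (-1)·-0.250 - (-4)·-0.727 - (2)·-1.273) / (9) = -0.957
  s = (0 - (2)·-0.250 - (1)·-0.727 - (4)·0.444) / (11) = -0.050

0.177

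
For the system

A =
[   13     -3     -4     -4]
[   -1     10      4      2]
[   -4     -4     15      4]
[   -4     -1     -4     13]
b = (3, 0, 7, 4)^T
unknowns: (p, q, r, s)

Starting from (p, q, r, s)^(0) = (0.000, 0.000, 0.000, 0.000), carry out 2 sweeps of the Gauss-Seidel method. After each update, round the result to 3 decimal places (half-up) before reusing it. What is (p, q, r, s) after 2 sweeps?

Iteration 1:
  p = (3 - (-3)·0.000 - (-4)·0.000 - (-4)·0.000) / (13) = 0.231
  q = (0 - (-1)·0.231 - (4)·0.000 - (2)·0.000) / (10) = 0.023
  r = (7 - (-4)·0.231 - (-4)·0.023 - (4)·0.000) / (15) = 0.534
  s = (4 - (-4)·0.231 - (-1)·0.023 - (-4)·0.534) / (13) = 0.545
Iteration 2:
  p = (3 - (-3)·0.023 - (-4)·0.534 - (-4)·0.545) / (13) = 0.568
  q = (0 - (-1)·0.568 - (4)·0.534 - (2)·0.545) / (10) = -0.266
  r = (7 - (-4)·0.568 - (-4)·-0.266 - (4)·0.545) / (15) = 0.402
  s = (4 - (-4)·0.568 - (-1)·-0.266 - (-4)·0.402) / (13) = 0.586

(0.568, -0.266, 0.402, 0.586)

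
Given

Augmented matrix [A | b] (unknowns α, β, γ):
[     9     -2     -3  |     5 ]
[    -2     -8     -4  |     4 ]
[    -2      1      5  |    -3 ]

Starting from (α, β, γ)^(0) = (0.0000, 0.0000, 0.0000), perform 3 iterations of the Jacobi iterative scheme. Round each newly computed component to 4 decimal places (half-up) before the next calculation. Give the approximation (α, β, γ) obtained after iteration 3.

(0.3876, -0.4222, -0.4345)

Iteration 1:
  α = (5 - (-2)·0.0000 - (-3)·0.0000) / (9) = 0.5556
  β = (4 - (-2)·0.0000 - (-4)·0.0000) / (-8) = -0.5000
  γ = (-3 - (-2)·0.0000 - (1)·0.0000) / (5) = -0.6000
Iteration 2:
  α = (5 - (-2)·-0.5000 - (-3)·-0.6000) / (9) = 0.2444
  β = (4 - (-2)·0.5556 - (-4)·-0.6000) / (-8) = -0.3389
  γ = (-3 - (-2)·0.5556 - (1)·-0.5000) / (5) = -0.2778
Iteration 3:
  α = (5 - (-2)·-0.3389 - (-3)·-0.2778) / (9) = 0.3876
  β = (4 - (-2)·0.2444 - (-4)·-0.2778) / (-8) = -0.4222
  γ = (-3 - (-2)·0.2444 - (1)·-0.3389) / (5) = -0.4345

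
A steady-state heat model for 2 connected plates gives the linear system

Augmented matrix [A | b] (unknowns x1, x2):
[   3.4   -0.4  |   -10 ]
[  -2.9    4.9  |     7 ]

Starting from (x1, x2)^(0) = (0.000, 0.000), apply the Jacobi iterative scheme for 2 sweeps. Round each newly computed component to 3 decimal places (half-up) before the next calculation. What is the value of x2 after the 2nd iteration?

-0.312

Iteration 1:
  x1 = (-10 - (-0.4)·0.000) / (3.4) = -2.941
  x2 = (7 - (-2.9)·0.000) / (4.9) = 1.429
Iteration 2:
  x1 = (-10 - (-0.4)·1.429) / (3.4) = -2.773
  x2 = (7 - (-2.9)·-2.941) / (4.9) = -0.312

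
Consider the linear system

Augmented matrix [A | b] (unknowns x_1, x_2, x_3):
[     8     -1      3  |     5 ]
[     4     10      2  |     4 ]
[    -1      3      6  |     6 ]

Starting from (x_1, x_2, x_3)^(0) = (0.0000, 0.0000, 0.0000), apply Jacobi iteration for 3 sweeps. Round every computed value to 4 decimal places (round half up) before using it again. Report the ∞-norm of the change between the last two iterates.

0.1708

Iteration 1:
  x_1 = (5 - (-1)·0.0000 - (3)·0.0000) / (8) = 0.6250
  x_2 = (4 - (4)·0.0000 - (2)·0.0000) / (10) = 0.4000
  x_3 = (6 - (-1)·0.0000 - (3)·0.0000) / (6) = 1.0000
Iteration 2:
  x_1 = (5 - (-1)·0.4000 - (3)·1.0000) / (8) = 0.3000
  x_2 = (4 - (4)·0.6250 - (2)·1.0000) / (10) = -0.0500
  x_3 = (6 - (-1)·0.6250 - (3)·0.4000) / (6) = 0.9042
Iteration 3:
  x_1 = (5 - (-1)·-0.0500 - (3)·0.9042) / (8) = 0.2797
  x_2 = (4 - (4)·0.3000 - (2)·0.9042) / (10) = 0.0992
  x_3 = (6 - (-1)·0.3000 - (3)·-0.0500) / (6) = 1.0750
Change: (-0.0203, 0.1492, 0.1708) → max |·| = 0.1708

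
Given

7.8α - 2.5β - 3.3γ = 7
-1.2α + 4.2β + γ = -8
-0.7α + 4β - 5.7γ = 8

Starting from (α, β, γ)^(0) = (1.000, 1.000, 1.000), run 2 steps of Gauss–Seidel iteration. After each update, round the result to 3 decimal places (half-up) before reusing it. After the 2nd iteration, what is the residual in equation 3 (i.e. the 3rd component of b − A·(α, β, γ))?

Iteration 1:
  α = (7 - (-2.5)·1.000 - (-3.3)·1.000) / (7.8) = 1.641
  β = (-8 - (-1.2)·1.641 - (1)·1.000) / (4.2) = -1.674
  γ = (8 - (-0.7)·1.641 - (4)·-1.674) / (-5.7) = -2.780
Iteration 2:
  α = (7 - (-2.5)·-1.674 - (-3.3)·-2.780) / (7.8) = -0.815
  β = (-8 - (-1.2)·-0.815 - (1)·-2.780) / (4.2) = -1.476
  γ = (8 - (-0.7)·-0.815 - (4)·-1.476) / (-5.7) = -2.339
Residual b − A·x = (1.948, -0.440, 0.001)

0.001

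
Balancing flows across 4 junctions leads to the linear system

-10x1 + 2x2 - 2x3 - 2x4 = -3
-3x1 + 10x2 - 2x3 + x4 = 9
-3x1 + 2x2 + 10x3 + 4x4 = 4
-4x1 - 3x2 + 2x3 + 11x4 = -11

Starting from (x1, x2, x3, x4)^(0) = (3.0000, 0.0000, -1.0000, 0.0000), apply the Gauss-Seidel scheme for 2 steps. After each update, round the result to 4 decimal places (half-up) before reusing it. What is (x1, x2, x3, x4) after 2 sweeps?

Iteration 1:
  x1 = (-3 - (2)·0.0000 - (-2)·-1.0000 - (-2)·0.0000) / (-10) = 0.5000
  x2 = (9 - (-3)·0.5000 - (-2)·-1.0000 - (1)·0.0000) / (10) = 0.8500
  x3 = (4 - (-3)·0.5000 - (2)·0.8500 - (4)·0.0000) / (10) = 0.3800
  x4 = (-11 - (-4)·0.5000 - (-3)·0.8500 - (2)·0.3800) / (11) = -0.6555
Iteration 2:
  x1 = (-3 - (2)·0.8500 - (-2)·0.3800 - (-2)·-0.6555) / (-10) = 0.5251
  x2 = (9 - (-3)·0.5251 - (-2)·0.3800 - (1)·-0.6555) / (10) = 1.1991
  x3 = (4 - (-3)·0.5251 - (2)·1.1991 - (4)·-0.6555) / (10) = 0.5799
  x4 = (-11 - (-4)·0.5251 - (-3)·1.1991 - (2)·0.5799) / (11) = -0.5875

(0.5251, 1.1991, 0.5799, -0.5875)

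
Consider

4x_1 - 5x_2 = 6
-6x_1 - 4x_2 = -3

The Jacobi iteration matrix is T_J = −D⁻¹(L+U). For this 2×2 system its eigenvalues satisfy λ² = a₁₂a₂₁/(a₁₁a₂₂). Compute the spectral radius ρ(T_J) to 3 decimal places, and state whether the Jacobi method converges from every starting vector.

a₁₂a₂₁/(a₁₁a₂₂) = (-5)·(-6) / ((4)·(-4)) = -1.875000
ρ = √|-1.875000| = √1.875000 = 1.369
ρ > 1, so Jacobi diverges

1.369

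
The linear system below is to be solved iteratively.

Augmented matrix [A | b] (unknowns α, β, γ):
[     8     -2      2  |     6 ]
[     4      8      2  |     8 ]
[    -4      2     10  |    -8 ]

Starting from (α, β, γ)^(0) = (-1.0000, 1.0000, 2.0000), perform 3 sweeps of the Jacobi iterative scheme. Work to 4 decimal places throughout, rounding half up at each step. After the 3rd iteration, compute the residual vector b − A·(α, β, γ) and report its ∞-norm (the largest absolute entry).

Iteration 1:
  α = (6 - (-2)·1.0000 - (2)·2.0000) / (8) = 0.5000
  β = (8 - (4)·-1.0000 - (2)·2.0000) / (8) = 1.0000
  γ = (-8 - (-4)·-1.0000 - (2)·1.0000) / (10) = -1.4000
Iteration 2:
  α = (6 - (-2)·1.0000 - (2)·-1.4000) / (8) = 1.3500
  β = (8 - (4)·0.5000 - (2)·-1.4000) / (8) = 1.1000
  γ = (-8 - (-4)·0.5000 - (2)·1.0000) / (10) = -0.8000
Iteration 3:
  α = (6 - (-2)·1.1000 - (2)·-0.8000) / (8) = 1.2250
  β = (8 - (4)·1.3500 - (2)·-0.8000) / (8) = 0.5250
  γ = (-8 - (-4)·1.3500 - (2)·1.1000) / (10) = -0.4800
Residual b − A·x = (-1.7900, -0.1400, 0.6500); ∞-norm = 1.7900

1.7900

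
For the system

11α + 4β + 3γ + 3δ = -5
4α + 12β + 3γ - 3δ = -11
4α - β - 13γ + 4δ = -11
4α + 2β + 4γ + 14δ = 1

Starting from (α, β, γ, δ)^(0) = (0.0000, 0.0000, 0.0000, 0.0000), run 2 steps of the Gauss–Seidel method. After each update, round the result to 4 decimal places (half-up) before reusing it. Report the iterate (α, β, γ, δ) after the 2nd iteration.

(-0.4101, -0.9483, 0.8212, 0.0894)

Iteration 1:
  α = (-5 - (4)·0.0000 - (3)·0.0000 - (3)·0.0000) / (11) = -0.4545
  β = (-11 - (4)·-0.4545 - (3)·0.0000 - (-3)·0.0000) / (12) = -0.7652
  γ = (-11 - (4)·-0.4545 - (-1)·-0.7652 - (4)·0.0000) / (-13) = 0.7652
  δ = (1 - (4)·-0.4545 - (2)·-0.7652 - (4)·0.7652) / (14) = 0.0920
Iteration 2:
  α = (-5 - (4)·-0.7652 - (3)·0.7652 - (3)·0.0920) / (11) = -0.4101
  β = (-11 - (4)·-0.4101 - (3)·0.7652 - (-3)·0.0920) / (12) = -0.9483
  γ = (-11 - (4)·-0.4101 - (-1)·-0.9483 - (4)·0.0920) / (-13) = 0.8212
  δ = (1 - (4)·-0.4101 - (2)·-0.9483 - (4)·0.8212) / (14) = 0.0894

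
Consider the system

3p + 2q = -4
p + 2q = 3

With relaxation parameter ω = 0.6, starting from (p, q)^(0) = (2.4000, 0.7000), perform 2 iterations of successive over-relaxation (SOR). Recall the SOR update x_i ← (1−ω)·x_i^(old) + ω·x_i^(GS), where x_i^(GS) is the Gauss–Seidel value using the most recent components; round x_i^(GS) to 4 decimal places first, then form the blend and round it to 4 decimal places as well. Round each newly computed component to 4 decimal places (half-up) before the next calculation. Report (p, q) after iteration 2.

Iteration 1:
  p: GS value = (-4 - (2)·0.7000) / (3) = -1.8000;  p ← (1−ω)·2.4000 + ω·-1.8000 = -0.1200
  q: GS value = (3 - (1)·-0.1200) / (2) = 1.5600;  q ← (1−ω)·0.7000 + ω·1.5600 = 1.2160
Iteration 2:
  p: GS value = (-4 - (2)·1.2160) / (3) = -2.1440;  p ← (1−ω)·-0.1200 + ω·-2.1440 = -1.3344
  q: GS value = (3 - (1)·-1.3344) / (2) = 2.1672;  q ← (1−ω)·1.2160 + ω·2.1672 = 1.7867

(-1.3344, 1.7867)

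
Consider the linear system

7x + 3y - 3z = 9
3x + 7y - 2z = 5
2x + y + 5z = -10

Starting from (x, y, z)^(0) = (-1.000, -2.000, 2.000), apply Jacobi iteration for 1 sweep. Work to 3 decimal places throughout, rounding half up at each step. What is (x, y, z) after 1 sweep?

Iteration 1:
  x = (9 - (3)·-2.000 - (-3)·2.000) / (7) = 3.000
  y = (5 - (3)·-1.000 - (-2)·2.000) / (7) = 1.714
  z = (-10 - (2)·-1.000 - (1)·-2.000) / (5) = -1.200

(3.000, 1.714, -1.200)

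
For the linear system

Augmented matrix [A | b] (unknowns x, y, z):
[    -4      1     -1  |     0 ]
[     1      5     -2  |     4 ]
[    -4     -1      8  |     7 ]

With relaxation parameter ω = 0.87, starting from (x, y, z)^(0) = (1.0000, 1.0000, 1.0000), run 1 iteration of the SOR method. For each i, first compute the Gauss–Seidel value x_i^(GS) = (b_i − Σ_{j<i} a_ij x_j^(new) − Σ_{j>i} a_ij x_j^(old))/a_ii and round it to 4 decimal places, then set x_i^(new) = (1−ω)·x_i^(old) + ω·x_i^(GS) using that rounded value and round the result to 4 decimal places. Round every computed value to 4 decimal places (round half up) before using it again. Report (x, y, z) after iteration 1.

(0.1300, 1.1514, 1.0730)

Iteration 1:
  x: GS value = (0 - (1)·1.0000 - (-1)·1.0000) / (-4) = 0.0000;  x ← (1−ω)·1.0000 + ω·0.0000 = 0.1300
  y: GS value = (4 - (1)·0.1300 - (-2)·1.0000) / (5) = 1.1740;  y ← (1−ω)·1.0000 + ω·1.1740 = 1.1514
  z: GS value = (7 - (-4)·0.1300 - (-1)·1.1514) / (8) = 1.0839;  z ← (1−ω)·1.0000 + ω·1.0839 = 1.0730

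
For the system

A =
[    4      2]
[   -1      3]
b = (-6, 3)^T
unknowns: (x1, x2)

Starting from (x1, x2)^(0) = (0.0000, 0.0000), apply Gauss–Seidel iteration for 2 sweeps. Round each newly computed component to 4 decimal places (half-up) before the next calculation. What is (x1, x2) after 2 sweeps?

Iteration 1:
  x1 = (-6 - (2)·0.0000) / (4) = -1.5000
  x2 = (3 - (-1)·-1.5000) / (3) = 0.5000
Iteration 2:
  x1 = (-6 - (2)·0.5000) / (4) = -1.7500
  x2 = (3 - (-1)·-1.7500) / (3) = 0.4167

(-1.7500, 0.4167)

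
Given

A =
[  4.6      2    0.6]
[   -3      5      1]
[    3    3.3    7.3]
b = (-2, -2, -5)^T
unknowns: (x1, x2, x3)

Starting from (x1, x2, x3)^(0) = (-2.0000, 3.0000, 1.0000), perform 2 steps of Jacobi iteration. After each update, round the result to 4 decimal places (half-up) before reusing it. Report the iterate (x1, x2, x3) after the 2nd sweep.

(0.5069, -1.2779, 0.8971)

Iteration 1:
  x1 = (-2 - (2)·3.0000 - (0.6)·1.0000) / (4.6) = -1.8696
  x2 = (-2 - (-3)·-2.0000 - (1)·1.0000) / (5) = -1.8000
  x3 = (-5 - (3)·-2.0000 - (3.3)·3.0000) / (7.3) = -1.2192
Iteration 2:
  x1 = (-2 - (2)·-1.8000 - (0.6)·-1.2192) / (4.6) = 0.5069
  x2 = (-2 - (-3)·-1.8696 - (1)·-1.2192) / (5) = -1.2779
  x3 = (-5 - (3)·-1.8696 - (3.3)·-1.8000) / (7.3) = 0.8971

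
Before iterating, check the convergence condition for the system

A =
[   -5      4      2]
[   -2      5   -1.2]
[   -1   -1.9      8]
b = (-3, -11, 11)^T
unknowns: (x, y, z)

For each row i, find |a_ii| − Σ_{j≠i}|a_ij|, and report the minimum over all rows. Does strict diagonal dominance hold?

row 1: |-5| − (4+2) = -1
row 2: |5| − (2+1.2) = 1.8
row 3: |8| − (1+1.9) = 5.1
minimum over rows = -1 → not strictly diagonally dominant

-1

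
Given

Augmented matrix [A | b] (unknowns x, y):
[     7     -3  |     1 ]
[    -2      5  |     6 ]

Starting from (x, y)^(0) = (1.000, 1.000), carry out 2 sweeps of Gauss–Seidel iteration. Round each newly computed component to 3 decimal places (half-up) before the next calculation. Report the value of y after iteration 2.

1.502

Iteration 1:
  x = (1 - (-3)·1.000) / (7) = 0.571
  y = (6 - (-2)·0.571) / (5) = 1.428
Iteration 2:
  x = (1 - (-3)·1.428) / (7) = 0.755
  y = (6 - (-2)·0.755) / (5) = 1.502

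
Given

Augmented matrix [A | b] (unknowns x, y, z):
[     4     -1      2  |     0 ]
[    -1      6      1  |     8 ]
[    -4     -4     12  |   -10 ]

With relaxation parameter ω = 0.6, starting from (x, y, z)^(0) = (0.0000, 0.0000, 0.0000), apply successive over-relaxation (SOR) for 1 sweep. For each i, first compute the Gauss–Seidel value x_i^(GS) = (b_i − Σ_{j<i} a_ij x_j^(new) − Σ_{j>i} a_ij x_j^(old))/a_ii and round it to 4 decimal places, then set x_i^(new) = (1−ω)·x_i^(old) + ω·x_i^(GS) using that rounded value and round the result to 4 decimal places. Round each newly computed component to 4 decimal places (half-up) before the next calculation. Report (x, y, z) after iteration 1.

(0.0000, 0.8000, -0.3400)

Iteration 1:
  x: GS value = (0 - (-1)·0.0000 - (2)·0.0000) / (4) = 0.0000;  x ← (1−ω)·0.0000 + ω·0.0000 = 0.0000
  y: GS value = (8 - (-1)·0.0000 - (1)·0.0000) / (6) = 1.3333;  y ← (1−ω)·0.0000 + ω·1.3333 = 0.8000
  z: GS value = (-10 - (-4)·0.0000 - (-4)·0.8000) / (12) = -0.5667;  z ← (1−ω)·0.0000 + ω·-0.5667 = -0.3400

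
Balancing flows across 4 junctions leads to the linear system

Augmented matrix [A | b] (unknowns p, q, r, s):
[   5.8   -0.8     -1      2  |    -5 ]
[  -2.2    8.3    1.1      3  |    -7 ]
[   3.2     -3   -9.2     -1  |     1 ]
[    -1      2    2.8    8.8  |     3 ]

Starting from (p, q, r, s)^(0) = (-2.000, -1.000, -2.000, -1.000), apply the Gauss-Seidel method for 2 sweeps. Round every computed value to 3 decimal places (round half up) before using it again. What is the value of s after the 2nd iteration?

Iteration 1:
  p = (-5 - (-0.8)·-1.000 - (-1)·-2.000 - (2)·-1.000) / (5.8) = -1.000
  q = (-7 - (-2.2)·-1.000 - (1.1)·-2.000 - (3)·-1.000) / (8.3) = -0.482
  r = (1 - (3.2)·-1.000 - (-3)·-0.482 - (-1)·-1.000) / (-9.2) = -0.191
  s = (3 - (-1)·-1.000 - (2)·-0.482 - (2.8)·-0.191) / (8.8) = 0.398
Iteration 2:
  p = (-5 - (-0.8)·-0.482 - (-1)·-0.191 - (2)·0.398) / (5.8) = -1.099
  q = (-7 - (-2.2)·-1.099 - (1.1)·-0.191 - (3)·0.398) / (8.3) = -1.253
  r = (1 - (3.2)·-1.099 - (-3)·-1.253 - (-1)·0.398) / (-9.2) = -0.126
  s = (3 - (-1)·-1.099 - (2)·-1.253 - (2.8)·-0.126) / (8.8) = 0.541

0.541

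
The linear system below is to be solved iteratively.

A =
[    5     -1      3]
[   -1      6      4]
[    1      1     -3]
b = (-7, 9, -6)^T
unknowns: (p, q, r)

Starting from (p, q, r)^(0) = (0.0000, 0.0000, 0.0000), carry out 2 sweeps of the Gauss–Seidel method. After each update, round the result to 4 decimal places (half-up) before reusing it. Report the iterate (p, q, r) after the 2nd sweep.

(-2.3200, -0.1904, 1.1632)

Iteration 1:
  p = (-7 - (-1)·0.0000 - (3)·0.0000) / (5) = -1.4000
  q = (9 - (-1)·-1.4000 - (4)·0.0000) / (6) = 1.2667
  r = (-6 - (1)·-1.4000 - (1)·1.2667) / (-3) = 1.9556
Iteration 2:
  p = (-7 - (-1)·1.2667 - (3)·1.9556) / (5) = -2.3200
  q = (9 - (-1)·-2.3200 - (4)·1.9556) / (6) = -0.1904
  r = (-6 - (1)·-2.3200 - (1)·-0.1904) / (-3) = 1.1632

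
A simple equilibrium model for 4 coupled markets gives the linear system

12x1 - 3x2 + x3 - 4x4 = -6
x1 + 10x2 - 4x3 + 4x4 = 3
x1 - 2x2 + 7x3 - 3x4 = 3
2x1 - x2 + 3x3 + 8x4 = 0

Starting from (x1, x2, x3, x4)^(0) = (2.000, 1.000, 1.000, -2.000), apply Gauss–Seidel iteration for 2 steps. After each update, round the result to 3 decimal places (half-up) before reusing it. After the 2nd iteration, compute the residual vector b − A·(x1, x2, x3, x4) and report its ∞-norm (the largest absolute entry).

Iteration 1:
  x1 = (-6 - (-3)·1.000 - (1)·1.000 - (-4)·-2.000) / (12) = -1.000
  x2 = (3 - (1)·-1.000 - (-4)·1.000 - (4)·-2.000) / (10) = 1.600
  x3 = (3 - (1)·-1.000 - (-2)·1.600 - (-3)·-2.000) / (7) = 0.171
  x4 = (0 - (2)·-1.000 - (-1)·1.600 - (3)·0.171) / (8) = 0.386
Iteration 2:
  x1 = (-6 - (-3)·1.600 - (1)·0.171 - (-4)·0.386) / (12) = 0.014
  x2 = (3 - (1)·0.014 - (-4)·0.171 - (4)·0.386) / (10) = 0.213
  x3 = (3 - (1)·0.014 - (-2)·0.213 - (-3)·0.386) / (7) = 0.653
  x4 = (0 - (2)·0.014 - (-1)·0.213 - (3)·0.653) / (8) = -0.222
Residual b − A·x = (-7.070, 4.356, -1.825, 0.002); ∞-norm = 7.070

7.070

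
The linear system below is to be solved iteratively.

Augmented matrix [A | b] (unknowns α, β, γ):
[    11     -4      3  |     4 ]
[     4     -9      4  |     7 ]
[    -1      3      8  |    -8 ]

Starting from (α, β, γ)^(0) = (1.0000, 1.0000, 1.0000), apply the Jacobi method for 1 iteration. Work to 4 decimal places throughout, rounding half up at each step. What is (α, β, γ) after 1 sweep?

Iteration 1:
  α = (4 - (-4)·1.0000 - (3)·1.0000) / (11) = 0.4545
  β = (7 - (4)·1.0000 - (4)·1.0000) / (-9) = 0.1111
  γ = (-8 - (-1)·1.0000 - (3)·1.0000) / (8) = -1.2500

(0.4545, 0.1111, -1.2500)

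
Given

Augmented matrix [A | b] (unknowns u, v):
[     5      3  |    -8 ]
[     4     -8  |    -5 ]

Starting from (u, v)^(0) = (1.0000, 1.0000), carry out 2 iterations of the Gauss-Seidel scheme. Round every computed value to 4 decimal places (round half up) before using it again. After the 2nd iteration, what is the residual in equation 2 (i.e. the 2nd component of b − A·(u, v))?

Iteration 1:
  u = (-8 - (3)·1.0000) / (5) = -2.2000
  v = (-5 - (4)·-2.2000) / (-8) = -0.4750
Iteration 2:
  u = (-8 - (3)·-0.4750) / (5) = -1.3150
  v = (-5 - (4)·-1.3150) / (-8) = -0.0325
Residual b − A·x = (-1.3275, 0.0000)

0.0000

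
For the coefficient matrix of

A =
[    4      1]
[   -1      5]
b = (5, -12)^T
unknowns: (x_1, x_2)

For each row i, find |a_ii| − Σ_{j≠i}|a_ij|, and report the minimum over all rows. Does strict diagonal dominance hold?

row 1: |4| − (1) = 3
row 2: |5| − (1) = 4
minimum over rows = 3 → strictly diagonally dominant (convergence guaranteed)

3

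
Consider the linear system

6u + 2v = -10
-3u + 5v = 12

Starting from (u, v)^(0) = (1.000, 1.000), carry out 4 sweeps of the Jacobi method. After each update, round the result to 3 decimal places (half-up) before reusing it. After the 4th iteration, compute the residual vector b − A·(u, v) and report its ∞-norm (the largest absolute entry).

Iteration 1:
  u = (-10 - (2)·1.000) / (6) = -2.000
  v = (12 - (-3)·1.000) / (5) = 3.000
Iteration 2:
  u = (-10 - (2)·3.000) / (6) = -2.667
  v = (12 - (-3)·-2.000) / (5) = 1.200
Iteration 3:
  u = (-10 - (2)·1.200) / (6) = -2.067
  v = (12 - (-3)·-2.667) / (5) = 0.800
Iteration 4:
  u = (-10 - (2)·0.800) / (6) = -1.933
  v = (12 - (-3)·-2.067) / (5) = 1.160
Residual b − A·x = (-0.722, 0.401); ∞-norm = 0.722

0.722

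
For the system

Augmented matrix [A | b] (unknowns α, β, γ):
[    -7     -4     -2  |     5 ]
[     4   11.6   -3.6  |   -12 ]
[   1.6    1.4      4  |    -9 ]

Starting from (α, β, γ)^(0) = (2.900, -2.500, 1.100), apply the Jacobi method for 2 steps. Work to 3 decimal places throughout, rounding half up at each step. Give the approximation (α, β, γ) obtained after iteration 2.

(0.977, -1.959, -1.817)

Iteration 1:
  α = (5 - (-4)·-2.500 - (-2)·1.100) / (-7) = 0.400
  β = (-12 - (4)·2.900 - (-3.6)·1.100) / (11.6) = -1.693
  γ = (-9 - (1.6)·2.900 - (1.4)·-2.500) / (4) = -2.535
Iteration 2:
  α = (5 - (-4)·-1.693 - (-2)·-2.535) / (-7) = 0.977
  β = (-12 - (4)·0.400 - (-3.6)·-2.535) / (11.6) = -1.959
  γ = (-9 - (1.6)·0.400 - (1.4)·-1.693) / (4) = -1.817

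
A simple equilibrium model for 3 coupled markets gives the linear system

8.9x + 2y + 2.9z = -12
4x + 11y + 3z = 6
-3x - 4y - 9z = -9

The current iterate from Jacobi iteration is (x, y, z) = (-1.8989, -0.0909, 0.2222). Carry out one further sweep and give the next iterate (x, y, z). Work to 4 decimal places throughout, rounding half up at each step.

One sweep:
  x = (-12 - (2)·-0.0909 - (2.9)·0.2222) / (8.9) = -1.4003
  y = (6 - (4)·-1.8989 - (3)·0.2222) / (11) = 1.1754
  z = (-9 - (-3)·-1.8989 - (-4)·-0.0909) / (-9) = 1.6734

(-1.4003, 1.1754, 1.6734)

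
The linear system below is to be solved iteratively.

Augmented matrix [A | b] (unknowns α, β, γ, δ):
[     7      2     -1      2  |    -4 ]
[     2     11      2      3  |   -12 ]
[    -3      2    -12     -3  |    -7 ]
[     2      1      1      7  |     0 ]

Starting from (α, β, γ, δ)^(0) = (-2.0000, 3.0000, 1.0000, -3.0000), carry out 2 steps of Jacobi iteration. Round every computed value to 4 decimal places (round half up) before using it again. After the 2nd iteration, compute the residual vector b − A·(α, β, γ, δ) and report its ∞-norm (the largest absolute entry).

Iteration 1:
  α = (-4 - (2)·3.0000 - (-1)·1.0000 - (2)·-3.0000) / (7) = -0.4286
  β = (-12 - (2)·-2.0000 - (2)·1.0000 - (3)·-3.0000) / (11) = -0.0909
  γ = (-7 - (-3)·-2.0000 - (2)·3.0000 - (-3)·-3.0000) / (-12) = 2.3333
  δ = (0 - (2)·-2.0000 - (1)·3.0000 - (1)·1.0000) / (7) = 0.0000
Iteration 2:
  α = (-4 - (2)·-0.0909 - (-1)·2.3333 - (2)·0.0000) / (7) = -0.2121
  β = (-12 - (2)·-0.4286 - (2)·2.3333 - (3)·0.0000) / (11) = -1.4372
  γ = (-7 - (-3)·-0.4286 - (2)·-0.0909 - (-3)·0.0000) / (-12) = 0.6753
  δ = (0 - (2)·-0.4286 - (1)·-0.0909 - (1)·2.3333) / (7) = -0.1979
Residual b − A·x = (1.4302, 3.4765, 2.7480, 2.5714); ∞-norm = 3.4765

3.4765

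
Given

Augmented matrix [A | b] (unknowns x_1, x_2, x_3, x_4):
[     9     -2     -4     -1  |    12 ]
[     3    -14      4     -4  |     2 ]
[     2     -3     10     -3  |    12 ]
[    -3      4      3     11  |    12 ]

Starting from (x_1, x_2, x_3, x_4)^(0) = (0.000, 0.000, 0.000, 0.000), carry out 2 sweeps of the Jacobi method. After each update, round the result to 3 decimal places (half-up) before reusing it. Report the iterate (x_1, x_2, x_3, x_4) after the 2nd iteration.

(1.956, 0.174, 1.218, 1.179)

Iteration 1:
  x_1 = (12 - (-2)·0.000 - (-4)·0.000 - (-1)·0.000) / (9) = 1.333
  x_2 = (2 - (3)·0.000 - (4)·0.000 - (-4)·0.000) / (-14) = -0.143
  x_3 = (12 - (2)·0.000 - (-3)·0.000 - (-3)·0.000) / (10) = 1.200
  x_4 = (12 - (-3)·0.000 - (4)·0.000 - (3)·0.000) / (11) = 1.091
Iteration 2:
  x_1 = (12 - (-2)·-0.143 - (-4)·1.200 - (-1)·1.091) / (9) = 1.956
  x_2 = (2 - (3)·1.333 - (4)·1.200 - (-4)·1.091) / (-14) = 0.174
  x_3 = (12 - (2)·1.333 - (-3)·-0.143 - (-3)·1.091) / (10) = 1.218
  x_4 = (12 - (-3)·1.333 - (4)·-0.143 - (3)·1.200) / (11) = 1.179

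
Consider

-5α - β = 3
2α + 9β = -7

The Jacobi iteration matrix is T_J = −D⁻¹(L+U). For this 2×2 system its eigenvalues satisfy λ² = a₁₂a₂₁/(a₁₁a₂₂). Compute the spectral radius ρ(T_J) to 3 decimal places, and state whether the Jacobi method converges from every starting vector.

a₁₂a₂₁/(a₁₁a₂₂) = (-1)·(2) / ((-5)·(9)) = 0.044444
ρ = √|0.044444| = √0.044444 = 0.211
ρ < 1, so Jacobi converges

0.211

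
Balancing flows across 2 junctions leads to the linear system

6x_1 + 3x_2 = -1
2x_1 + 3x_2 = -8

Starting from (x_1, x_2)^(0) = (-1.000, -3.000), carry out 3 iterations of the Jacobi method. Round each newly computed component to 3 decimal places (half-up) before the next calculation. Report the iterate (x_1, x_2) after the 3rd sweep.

Iteration 1:
  x_1 = (-1 - (3)·-3.000) / (6) = 1.333
  x_2 = (-8 - (2)·-1.000) / (3) = -2.000
Iteration 2:
  x_1 = (-1 - (3)·-2.000) / (6) = 0.833
  x_2 = (-8 - (2)·1.333) / (3) = -3.555
Iteration 3:
  x_1 = (-1 - (3)·-3.555) / (6) = 1.611
  x_2 = (-8 - (2)·0.833) / (3) = -3.222

(1.611, -3.222)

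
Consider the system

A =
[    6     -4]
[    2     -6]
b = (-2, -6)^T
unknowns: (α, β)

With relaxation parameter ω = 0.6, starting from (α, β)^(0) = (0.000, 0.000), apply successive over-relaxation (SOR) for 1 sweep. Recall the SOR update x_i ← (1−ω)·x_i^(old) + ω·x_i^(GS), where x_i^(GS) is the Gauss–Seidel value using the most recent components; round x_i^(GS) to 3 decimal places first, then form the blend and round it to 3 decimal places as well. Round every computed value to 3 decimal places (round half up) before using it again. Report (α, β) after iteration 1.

Iteration 1:
  α: GS value = (-2 - (-4)·0.000) / (6) = -0.333;  α ← (1−ω)·0.000 + ω·-0.333 = -0.200
  β: GS value = (-6 - (2)·-0.200) / (-6) = 0.933;  β ← (1−ω)·0.000 + ω·0.933 = 0.560

(-0.200, 0.560)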